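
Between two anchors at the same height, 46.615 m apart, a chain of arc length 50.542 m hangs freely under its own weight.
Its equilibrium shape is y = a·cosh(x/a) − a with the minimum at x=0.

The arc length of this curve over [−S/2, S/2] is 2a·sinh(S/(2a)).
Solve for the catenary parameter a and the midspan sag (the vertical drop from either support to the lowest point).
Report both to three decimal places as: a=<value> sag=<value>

a=33.190 sag=8.526

seed: a₀ = √(S³/(24(L−S))) = √(46.615³/(24·3.927)) = 32.783284
iter 1: u=0.710957  f(a)=+1.004e-01  f'(a)=-2.519e-01  a ← 32.783284 − (+1.004e-01/-2.519e-01) = 33.182048
iter 2: u=0.702413  f(a)=+1.862e-03  f'(a)=-2.426e-01  a ← 33.182048 − (+1.862e-03/-2.426e-01) = 33.189722
iter 3: u=0.702251  f(a)=+6.668e-07  f'(a)=-2.425e-01  a ← 33.189722 − (+6.668e-07/-2.425e-01) = 33.189725
iter 4: u=0.702250  f(a)=+9.237e-14  f'(a)=-2.425e-01  a ← 33.189725 − (+9.237e-14/-2.425e-01) = 33.189725
converged: |Δa| < 1e-12 after 4 iterations
sag = a·(cosh(S/(2a)) − 1) = 33.189725·(cosh(0.702250) − 1) = 8.525755
T_max/T_min = cosh(S/(2a)) = 1.256879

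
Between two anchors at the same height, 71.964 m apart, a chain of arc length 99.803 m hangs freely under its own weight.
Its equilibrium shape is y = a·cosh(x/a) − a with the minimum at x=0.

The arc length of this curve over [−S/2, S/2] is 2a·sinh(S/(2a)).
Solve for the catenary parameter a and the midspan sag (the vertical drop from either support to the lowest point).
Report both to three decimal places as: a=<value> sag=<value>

seed: a₀ = √(S³/(24(L−S))) = √(71.964³/(24·27.839)) = 23.617858
iter 1: u=1.523508  f(a)=+3.415e+00  f'(a)=-2.952e+00  a ← 23.617858 − (+3.415e+00/-2.952e+00) = 24.774786
iter 2: u=1.452364  f(a)=+2.670e-01  f'(a)=-2.507e+00  a ← 24.774786 − (+2.670e-01/-2.507e+00) = 24.881285
iter 3: u=1.446147  f(a)=+1.937e-03  f'(a)=-2.471e+00  a ← 24.881285 − (+1.937e-03/-2.471e+00) = 24.882069
iter 4: u=1.446102  f(a)=+1.037e-07  f'(a)=-2.470e+00  a ← 24.882069 − (+1.037e-07/-2.470e+00) = 24.882069
iter 5: u=1.446102  f(a)=+1.421e-14  f'(a)=-2.470e+00  a ← 24.882069 − (+1.421e-14/-2.470e+00) = 24.882069
converged: |Δa| < 1e-12 after 5 iterations
sag = a·(cosh(S/(2a)) − 1) = 24.882069·(cosh(1.446102) − 1) = 30.878823
T_max/T_min = cosh(S/(2a)) = 2.241007

a=24.882 sag=30.879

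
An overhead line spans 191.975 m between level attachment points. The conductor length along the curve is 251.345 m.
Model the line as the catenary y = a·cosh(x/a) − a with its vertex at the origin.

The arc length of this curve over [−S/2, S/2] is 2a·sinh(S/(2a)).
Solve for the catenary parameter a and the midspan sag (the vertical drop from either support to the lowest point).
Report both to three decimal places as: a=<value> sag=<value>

seed: a₀ = √(S³/(24(L−S))) = √(191.975³/(24·59.370)) = 70.465716
iter 1: u=1.362187  f(a)=+5.758e+00  f'(a)=-2.019e+00  a ← 70.465716 − (+5.758e+00/-2.019e+00) = 73.317316
iter 2: u=1.309206  f(a)=+3.680e-01  f'(a)=-1.769e+00  a ← 73.317316 − (+3.680e-01/-1.769e+00) = 73.525368
iter 3: u=1.305502  f(a)=+1.730e-03  f'(a)=-1.752e+00  a ← 73.525368 − (+1.730e-03/-1.752e+00) = 73.526355
iter 4: u=1.305484  f(a)=+3.862e-08  f'(a)=-1.752e+00  a ← 73.526355 − (+3.862e-08/-1.752e+00) = 73.526356
iter 5: u=1.305484  f(a)=+0.000e+00  f'(a)=-1.752e+00  a ← 73.526356 − (+0.000e+00/-1.752e+00) = 73.526356
converged: |Δa| < 1e-12 after 5 iterations
sag = a·(cosh(S/(2a)) − 1) = 73.526356·(cosh(1.305484) − 1) = 72.074820
T_max/T_min = cosh(S/(2a)) = 1.980258

a=73.526 sag=72.075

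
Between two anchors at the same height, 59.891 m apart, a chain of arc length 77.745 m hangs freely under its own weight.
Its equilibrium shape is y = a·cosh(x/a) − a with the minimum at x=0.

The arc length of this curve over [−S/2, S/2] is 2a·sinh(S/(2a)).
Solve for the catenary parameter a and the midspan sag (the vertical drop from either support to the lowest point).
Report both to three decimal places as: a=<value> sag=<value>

a=23.330 sag=22.006

seed: a₀ = √(S³/(24(L−S))) = √(59.891³/(24·17.854)) = 22.390766
iter 1: u=1.337404  f(a)=+1.666e+00  f'(a)=-1.899e+00  a ← 22.390766 − (+1.666e+00/-1.899e+00) = 23.268374
iter 2: u=1.286961  f(a)=+1.030e-01  f'(a)=-1.671e+00  a ← 23.268374 − (+1.030e-01/-1.671e+00) = 23.330013
iter 3: u=1.283561  f(a)=+4.506e-04  f'(a)=-1.656e+00  a ← 23.330013 − (+4.506e-04/-1.656e+00) = 23.330285
iter 4: u=1.283546  f(a)=+8.711e-09  f'(a)=-1.656e+00  a ← 23.330285 − (+8.711e-09/-1.656e+00) = 23.330285
iter 5: u=1.283546  f(a)=+1.421e-14  f'(a)=-1.656e+00  a ← 23.330285 − (+1.421e-14/-1.656e+00) = 23.330285
converged: |Δa| < 1e-12 after 5 iterations
sag = a·(cosh(S/(2a)) − 1) = 23.330285·(cosh(1.283546) − 1) = 22.005942
T_max/T_min = cosh(S/(2a)) = 1.943235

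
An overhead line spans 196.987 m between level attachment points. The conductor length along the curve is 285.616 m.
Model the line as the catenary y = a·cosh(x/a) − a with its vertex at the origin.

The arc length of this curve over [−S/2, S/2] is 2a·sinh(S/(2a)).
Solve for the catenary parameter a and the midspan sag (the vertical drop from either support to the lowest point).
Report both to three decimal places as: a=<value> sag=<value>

seed: a₀ = √(S³/(24(L−S))) = √(196.987³/(24·88.629)) = 59.946358
iter 1: u=1.643027  f(a)=+1.276e+01  f'(a)=-3.836e+00  a ← 59.946358 − (+1.276e+01/-3.836e+00) = 63.272991
iter 2: u=1.556644  f(a)=+1.139e+00  f'(a)=-3.179e+00  a ← 63.272991 − (+1.139e+00/-3.179e+00) = 63.631358
iter 3: u=1.547877  f(a)=+1.105e-02  f'(a)=-3.118e+00  a ← 63.631358 − (+1.105e-02/-3.118e+00) = 63.634901
iter 4: u=1.547791  f(a)=+1.061e-06  f'(a)=-3.117e+00  a ← 63.634901 − (+1.061e-06/-3.117e+00) = 63.634901
iter 5: u=1.547791  f(a)=+5.684e-14  f'(a)=-3.117e+00  a ← 63.634901 − (+5.684e-14/-3.117e+00) = 63.634901
converged: |Δa| < 1e-12 after 5 iterations
sag = a·(cosh(S/(2a)) − 1) = 63.634901·(cosh(1.547791) − 1) = 92.709352
T_max/T_min = cosh(S/(2a)) = 2.456895

a=63.635 sag=92.709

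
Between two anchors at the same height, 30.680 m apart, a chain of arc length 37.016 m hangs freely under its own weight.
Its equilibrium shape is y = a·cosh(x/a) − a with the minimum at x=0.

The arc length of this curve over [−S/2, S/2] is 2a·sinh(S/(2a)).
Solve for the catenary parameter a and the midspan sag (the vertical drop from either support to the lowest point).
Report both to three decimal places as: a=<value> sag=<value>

a=14.189 sag=9.132

seed: a₀ = √(S³/(24(L−S))) = √(30.680³/(24·6.336)) = 13.780654
iter 1: u=1.113155  f(a)=+4.043e-01  f'(a)=-1.039e+00  a ← 13.780654 − (+4.043e-01/-1.039e+00) = 14.169941
iter 2: u=1.082573  f(a)=+1.777e-02  f'(a)=-9.492e-01  a ← 14.169941 − (+1.777e-02/-9.492e-01) = 14.188658
iter 3: u=1.081145  f(a)=+3.779e-05  f'(a)=-9.452e-01  a ← 14.188658 − (+3.779e-05/-9.452e-01) = 14.188698
iter 4: u=1.081142  f(a)=+1.718e-10  f'(a)=-9.452e-01  a ← 14.188698 − (+1.718e-10/-9.452e-01) = 14.188698
iter 5: u=1.081142  f(a)=+0.000e+00  f'(a)=-9.452e-01  a ← 14.188698 − (+0.000e+00/-9.452e-01) = 14.188698
converged: |Δa| < 1e-12 after 5 iterations
sag = a·(cosh(S/(2a)) − 1) = 14.188698·(cosh(1.081142) − 1) = 9.132220
T_max/T_min = cosh(S/(2a)) = 1.643626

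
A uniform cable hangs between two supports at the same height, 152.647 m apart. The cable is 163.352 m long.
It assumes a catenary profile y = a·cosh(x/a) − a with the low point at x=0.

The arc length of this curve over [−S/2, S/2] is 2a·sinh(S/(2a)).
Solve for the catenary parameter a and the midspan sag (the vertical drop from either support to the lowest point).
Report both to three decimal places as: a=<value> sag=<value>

seed: a₀ = √(S³/(24(L−S))) = √(152.647³/(24·10.705)) = 117.661249
iter 1: u=0.648672  f(a)=+2.275e-01  f'(a)=-1.897e-01  a ← 117.661249 − (+2.275e-01/-1.897e-01) = 118.860229
iter 2: u=0.642128  f(a)=+3.524e-03  f'(a)=-1.839e-01  a ← 118.860229 − (+3.524e-03/-1.839e-01) = 118.879393
iter 3: u=0.642025  f(a)=+8.752e-07  f'(a)=-1.838e-01  a ← 118.879393 − (+8.752e-07/-1.838e-01) = 118.879397
iter 4: u=0.642025  f(a)=+5.684e-14  f'(a)=-1.838e-01  a ← 118.879397 − (+5.684e-14/-1.838e-01) = 118.879397
converged: |Δa| < 1e-12 after 4 iterations
sag = a·(cosh(S/(2a)) − 1) = 118.879397·(cosh(0.642025) − 1) = 25.354025
T_max/T_min = cosh(S/(2a)) = 1.213275

a=118.879 sag=25.354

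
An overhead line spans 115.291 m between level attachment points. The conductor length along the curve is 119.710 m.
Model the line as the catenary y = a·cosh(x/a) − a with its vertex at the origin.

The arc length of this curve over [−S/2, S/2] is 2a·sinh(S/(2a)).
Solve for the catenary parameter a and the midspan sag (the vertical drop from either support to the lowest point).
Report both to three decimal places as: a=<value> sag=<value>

a=120.891 sag=14.006

seed: a₀ = √(S³/(24(L−S))) = √(115.291³/(24·4.419)) = 120.205818
iter 1: u=0.479557  f(a)=+5.109e-02  f'(a)=-7.523e-02  a ← 120.205818 − (+5.109e-02/-7.523e-02) = 120.884974
iter 2: u=0.476862  f(a)=+4.362e-04  f'(a)=-7.395e-02  a ← 120.884974 − (+4.362e-04/-7.395e-02) = 120.890873
iter 3: u=0.476839  f(a)=+3.241e-08  f'(a)=-7.394e-02  a ← 120.890873 − (+3.241e-08/-7.394e-02) = 120.890873
iter 4: u=0.476839  f(a)=+1.421e-14  f'(a)=-7.394e-02  a ← 120.890873 − (+1.421e-14/-7.394e-02) = 120.890873
converged: |Δa| < 1e-12 after 4 iterations
sag = a·(cosh(S/(2a)) − 1) = 120.890873·(cosh(0.476839) − 1) = 14.006214
T_max/T_min = cosh(S/(2a)) = 1.115858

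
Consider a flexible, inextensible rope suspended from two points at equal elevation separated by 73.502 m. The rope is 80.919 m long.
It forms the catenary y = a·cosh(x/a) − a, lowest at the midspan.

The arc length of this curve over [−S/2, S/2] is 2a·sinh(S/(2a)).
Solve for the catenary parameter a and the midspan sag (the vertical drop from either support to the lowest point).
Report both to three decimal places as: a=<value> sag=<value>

a=47.930 sag=14.794

seed: a₀ = √(S³/(24(L−S))) = √(73.502³/(24·7.417)) = 47.231199
iter 1: u=0.778109  f(a)=+2.278e-01  f'(a)=-3.335e-01  a ← 47.231199 − (+2.278e-01/-3.335e-01) = 47.914240
iter 2: u=0.767016  f(a)=+5.036e-03  f'(a)=-3.189e-01  a ← 47.914240 − (+5.036e-03/-3.189e-01) = 47.930030
iter 3: u=0.766764  f(a)=+2.584e-06  f'(a)=-3.186e-01  a ← 47.930030 − (+2.584e-06/-3.186e-01) = 47.930038
iter 4: u=0.766763  f(a)=+6.679e-13  f'(a)=-3.186e-01  a ← 47.930038 − (+6.679e-13/-3.186e-01) = 47.930038
converged: |Δa| < 1e-12 after 4 iterations
sag = a·(cosh(S/(2a)) − 1) = 47.930038·(cosh(0.766763) − 1) = 14.793639
T_max/T_min = cosh(S/(2a)) = 1.308651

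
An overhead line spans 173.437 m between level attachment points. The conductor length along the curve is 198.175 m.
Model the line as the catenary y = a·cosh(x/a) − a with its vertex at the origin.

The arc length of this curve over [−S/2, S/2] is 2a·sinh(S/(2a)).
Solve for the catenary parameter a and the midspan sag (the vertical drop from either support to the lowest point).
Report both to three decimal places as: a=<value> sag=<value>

a=95.683 sag=42.062

seed: a₀ = √(S³/(24(L−S))) = √(173.437³/(24·24.738)) = 93.739950
iter 1: u=0.925097  f(a)=+1.080e+00  f'(a)=-5.744e-01  a ← 93.739950 − (+1.080e+00/-5.744e-01) = 95.620908
iter 2: u=0.906899  f(a)=+3.337e-02  f'(a)=-5.394e-01  a ← 95.620908 − (+3.337e-02/-5.394e-01) = 95.682784
iter 3: u=0.906312  f(a)=+3.410e-05  f'(a)=-5.383e-01  a ← 95.682784 − (+3.410e-05/-5.383e-01) = 95.682847
iter 4: u=0.906312  f(a)=+3.567e-11  f'(a)=-5.383e-01  a ← 95.682847 − (+3.567e-11/-5.383e-01) = 95.682847
converged: |Δa| < 1e-12 after 4 iterations
sag = a·(cosh(S/(2a)) − 1) = 95.682847·(cosh(0.906312) − 1) = 42.061626
T_max/T_min = cosh(S/(2a)) = 1.439594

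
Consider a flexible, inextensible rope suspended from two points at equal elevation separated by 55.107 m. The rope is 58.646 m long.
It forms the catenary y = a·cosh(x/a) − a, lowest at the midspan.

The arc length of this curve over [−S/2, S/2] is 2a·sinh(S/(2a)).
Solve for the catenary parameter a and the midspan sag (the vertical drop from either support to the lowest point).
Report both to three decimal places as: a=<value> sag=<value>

a=44.809 sag=8.742

seed: a₀ = √(S³/(24(L−S))) = √(55.107³/(24·3.539)) = 44.387864
iter 1: u=0.620744  f(a)=+6.881e-02  f'(a)=-1.657e-01  a ← 44.387864 − (+6.881e-02/-1.657e-01) = 44.803175
iter 2: u=0.614990  f(a)=+9.777e-04  f'(a)=-1.610e-01  a ← 44.803175 − (+9.777e-04/-1.610e-01) = 44.809248
iter 3: u=0.614907  f(a)=+2.037e-07  f'(a)=-1.609e-01  a ← 44.809248 − (+2.037e-07/-1.609e-01) = 44.809249
iter 4: u=0.614907  f(a)=+0.000e+00  f'(a)=-1.609e-01  a ← 44.809249 − (+0.000e+00/-1.609e-01) = 44.809249
converged: |Δa| < 1e-12 after 4 iterations
sag = a·(cosh(S/(2a)) − 1) = 44.809249·(cosh(0.614907) − 1) = 8.741728
T_max/T_min = cosh(S/(2a)) = 1.195088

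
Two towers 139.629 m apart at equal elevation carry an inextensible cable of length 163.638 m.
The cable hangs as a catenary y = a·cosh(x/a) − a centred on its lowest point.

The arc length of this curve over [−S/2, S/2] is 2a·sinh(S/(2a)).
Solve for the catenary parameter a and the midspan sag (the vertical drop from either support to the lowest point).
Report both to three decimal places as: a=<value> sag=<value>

seed: a₀ = √(S³/(24(L−S))) = √(139.629³/(24·24.009)) = 68.733868
iter 1: u=1.015722  f(a)=+1.269e+00  f'(a)=-7.734e-01  a ← 68.733868 − (+1.269e+00/-7.734e-01) = 70.375158
iter 2: u=0.992033  f(a)=+4.689e-02  f'(a)=-7.172e-01  a ← 70.375158 − (+4.689e-02/-7.172e-01) = 70.440536
iter 3: u=0.991113  f(a)=+6.942e-05  f'(a)=-7.151e-01  a ← 70.440536 − (+6.942e-05/-7.151e-01) = 70.440633
iter 4: u=0.991111  f(a)=+1.526e-10  f'(a)=-7.151e-01  a ← 70.440633 − (+1.526e-10/-7.151e-01) = 70.440633
iter 5: u=0.991111  f(a)=+0.000e+00  f'(a)=-7.151e-01  a ← 70.440633 − (+0.000e+00/-7.151e-01) = 70.440633
converged: |Δa| < 1e-12 after 5 iterations
sag = a·(cosh(S/(2a)) − 1) = 70.440633·(cosh(0.991111) − 1) = 37.523396
T_max/T_min = cosh(S/(2a)) = 1.532695

a=70.441 sag=37.523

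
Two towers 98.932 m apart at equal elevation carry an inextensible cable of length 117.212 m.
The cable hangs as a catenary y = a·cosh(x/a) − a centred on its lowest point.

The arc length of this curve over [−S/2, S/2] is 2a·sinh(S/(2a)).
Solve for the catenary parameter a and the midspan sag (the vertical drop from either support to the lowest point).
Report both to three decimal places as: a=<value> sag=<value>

seed: a₀ = √(S³/(24(L−S))) = √(98.932³/(24·18.280)) = 46.979833
iter 1: u=1.052920  f(a)=+1.040e+00  f'(a)=-8.680e-01  a ← 46.979833 − (+1.040e+00/-8.680e-01) = 48.178564
iter 2: u=1.026722  f(a)=+4.115e-02  f'(a)=-8.005e-01  a ← 48.178564 − (+4.115e-02/-8.005e-01) = 48.229971
iter 3: u=1.025628  f(a)=+7.025e-05  f'(a)=-7.978e-01  a ← 48.229971 − (+7.025e-05/-7.978e-01) = 48.230059
iter 4: u=1.025626  f(a)=+2.055e-10  f'(a)=-7.978e-01  a ← 48.230059 − (+2.055e-10/-7.978e-01) = 48.230059
iter 5: u=1.025626  f(a)=+0.000e+00  f'(a)=-7.978e-01  a ← 48.230059 − (+0.000e+00/-7.978e-01) = 48.230059
converged: |Δa| < 1e-12 after 5 iterations
sag = a·(cosh(S/(2a)) − 1) = 48.230059·(cosh(1.025626) − 1) = 27.669887
T_max/T_min = cosh(S/(2a)) = 1.573706

a=48.230 sag=27.670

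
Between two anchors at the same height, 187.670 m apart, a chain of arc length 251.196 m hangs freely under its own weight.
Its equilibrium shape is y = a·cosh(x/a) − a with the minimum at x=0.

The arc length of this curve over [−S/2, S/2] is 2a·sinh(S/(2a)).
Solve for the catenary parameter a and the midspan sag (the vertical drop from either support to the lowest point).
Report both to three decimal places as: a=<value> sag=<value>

seed: a₀ = √(S³/(24(L−S))) = √(187.670³/(24·63.526)) = 65.843196
iter 1: u=1.425128  f(a)=+6.772e+00  f'(a)=-2.351e+00  a ← 65.843196 − (+6.772e+00/-2.351e+00) = 68.723605
iter 2: u=1.365397  f(a)=+4.697e-01  f'(a)=-2.035e+00  a ← 68.723605 − (+4.697e-01/-2.035e+00) = 68.954407
iter 3: u=1.360827  f(a)=+2.633e-03  f'(a)=-2.012e+00  a ← 68.954407 − (+2.633e-03/-2.012e+00) = 68.955715
iter 4: u=1.360801  f(a)=+8.370e-08  f'(a)=-2.012e+00  a ← 68.955715 − (+8.370e-08/-2.012e+00) = 68.955715
iter 5: u=1.360801  f(a)=+2.842e-14  f'(a)=-2.012e+00  a ← 68.955715 − (+2.842e-14/-2.012e+00) = 68.955715
converged: |Δa| < 1e-12 after 5 iterations
sag = a·(cosh(S/(2a)) − 1) = 68.955715·(cosh(1.360801) − 1) = 74.326343
T_max/T_min = cosh(S/(2a)) = 2.077885

a=68.956 sag=74.326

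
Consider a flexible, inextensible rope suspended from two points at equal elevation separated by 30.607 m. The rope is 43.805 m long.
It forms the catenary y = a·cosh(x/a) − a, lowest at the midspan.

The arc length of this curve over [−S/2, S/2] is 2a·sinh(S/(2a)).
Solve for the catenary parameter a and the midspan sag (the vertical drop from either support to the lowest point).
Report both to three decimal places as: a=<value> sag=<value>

seed: a₀ = √(S³/(24(L−S))) = √(30.607³/(24·13.198)) = 9.514182
iter 1: u=1.608493  f(a)=+1.816e+00  f'(a)=-3.562e+00  a ← 9.514182 − (+1.816e+00/-3.562e+00) = 10.024143
iter 2: u=1.526664  f(a)=+1.563e-01  f'(a)=-2.973e+00  a ← 10.024143 − (+1.563e-01/-2.973e+00) = 10.076701
iter 3: u=1.518701  f(a)=+1.397e-03  f'(a)=-2.920e+00  a ← 10.076701 − (+1.397e-03/-2.920e+00) = 10.077179
iter 4: u=1.518629  f(a)=+1.139e-07  f'(a)=-2.920e+00  a ← 10.077179 − (+1.139e-07/-2.920e+00) = 10.077179
iter 5: u=1.518629  f(a)=-7.105e-15  f'(a)=-2.920e+00  a ← 10.077179 − (-7.105e-15/-2.920e+00) = 10.077179
converged: |Δa| < 1e-12 after 5 iterations
sag = a·(cosh(S/(2a)) − 1) = 10.077179·(cosh(1.518629) − 1) = 14.032343
T_max/T_min = cosh(S/(2a)) = 2.392487

a=10.077 sag=14.032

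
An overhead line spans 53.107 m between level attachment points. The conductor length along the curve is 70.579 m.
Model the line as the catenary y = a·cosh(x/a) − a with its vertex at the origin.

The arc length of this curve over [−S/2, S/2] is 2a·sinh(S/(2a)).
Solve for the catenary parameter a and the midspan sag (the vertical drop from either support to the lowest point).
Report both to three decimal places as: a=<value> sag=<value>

seed: a₀ = √(S³/(24(L−S))) = √(53.107³/(24·17.472)) = 18.899518
iter 1: u=1.404983  f(a)=+1.808e+00  f'(a)=-2.241e+00  a ← 18.899518 − (+1.808e+00/-2.241e+00) = 19.706344
iter 2: u=1.347459  f(a)=+1.222e-01  f'(a)=-1.947e+00  a ← 19.706344 − (+1.222e-01/-1.947e+00) = 19.769111
iter 3: u=1.343181  f(a)=+6.480e-04  f'(a)=-1.926e+00  a ← 19.769111 − (+6.480e-04/-1.926e+00) = 19.769447
iter 4: u=1.343158  f(a)=+1.843e-08  f'(a)=-1.926e+00  a ← 19.769447 − (+1.843e-08/-1.926e+00) = 19.769447
iter 5: u=1.343158  f(a)=-1.421e-14  f'(a)=-1.926e+00  a ← 19.769447 − (-1.421e-14/-1.926e+00) = 19.769447
converged: |Δa| < 1e-12 after 5 iterations
sag = a·(cosh(S/(2a)) − 1) = 19.769447·(cosh(1.343158) − 1) = 20.680273
T_max/T_min = cosh(S/(2a)) = 2.046072

a=19.769 sag=20.680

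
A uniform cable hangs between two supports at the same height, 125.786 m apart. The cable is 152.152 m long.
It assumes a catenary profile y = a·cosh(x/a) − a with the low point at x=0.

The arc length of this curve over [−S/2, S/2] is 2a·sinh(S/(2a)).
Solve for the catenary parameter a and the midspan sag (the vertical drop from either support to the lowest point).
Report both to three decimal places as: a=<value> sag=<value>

seed: a₀ = √(S³/(24(L−S))) = √(125.786³/(24·26.366)) = 56.081641
iter 1: u=1.121454  f(a)=+1.708e+00  f'(a)=-1.064e+00  a ← 56.081641 − (+1.708e+00/-1.064e+00) = 57.687427
iter 2: u=1.090238  f(a)=+7.613e-02  f'(a)=-9.711e-01  a ← 57.687427 − (+7.613e-02/-9.711e-01) = 57.765823
iter 3: u=1.088758  f(a)=+1.668e-04  f'(a)=-9.668e-01  a ← 57.765823 − (+1.668e-04/-9.668e-01) = 57.765995
iter 4: u=1.088755  f(a)=+8.040e-10  f'(a)=-9.668e-01  a ← 57.765995 − (+8.040e-10/-9.668e-01) = 57.765995
iter 5: u=1.088755  f(a)=+0.000e+00  f'(a)=-9.668e-01  a ← 57.765995 − (+0.000e+00/-9.668e-01) = 57.765995
converged: |Δa| < 1e-12 after 5 iterations
sag = a·(cosh(S/(2a)) − 1) = 57.765995·(cosh(1.088755) − 1) = 37.756086
T_max/T_min = cosh(S/(2a)) = 1.653604

a=57.766 sag=37.756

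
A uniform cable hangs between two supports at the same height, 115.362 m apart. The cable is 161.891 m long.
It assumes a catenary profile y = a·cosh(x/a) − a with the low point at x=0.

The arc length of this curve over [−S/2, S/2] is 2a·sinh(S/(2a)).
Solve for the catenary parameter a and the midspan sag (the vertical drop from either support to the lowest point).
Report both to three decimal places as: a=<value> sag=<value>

a=39.142 sag=50.771

seed: a₀ = √(S³/(24(L−S))) = √(115.362³/(24·46.529)) = 37.078887
iter 1: u=1.555629  f(a)=+5.966e+00  f'(a)=-3.172e+00  a ← 37.078887 − (+5.966e+00/-3.172e+00) = 38.959568
iter 2: u=1.480535  f(a)=+4.839e-01  f'(a)=-2.676e+00  a ← 38.959568 − (+4.839e-01/-2.676e+00) = 39.140372
iter 3: u=1.473696  f(a)=+3.805e-03  f'(a)=-2.635e+00  a ← 39.140372 − (+3.805e-03/-2.635e+00) = 39.141816
iter 4: u=1.473641  f(a)=+2.394e-07  f'(a)=-2.634e+00  a ← 39.141816 − (+2.394e-07/-2.634e+00) = 39.141816
iter 5: u=1.473641  f(a)=+2.842e-14  f'(a)=-2.634e+00  a ← 39.141816 − (+2.842e-14/-2.634e+00) = 39.141816
converged: |Δa| < 1e-12 after 5 iterations
sag = a·(cosh(S/(2a)) − 1) = 39.141816·(cosh(1.473641) − 1) = 50.770673
T_max/T_min = cosh(S/(2a)) = 2.297095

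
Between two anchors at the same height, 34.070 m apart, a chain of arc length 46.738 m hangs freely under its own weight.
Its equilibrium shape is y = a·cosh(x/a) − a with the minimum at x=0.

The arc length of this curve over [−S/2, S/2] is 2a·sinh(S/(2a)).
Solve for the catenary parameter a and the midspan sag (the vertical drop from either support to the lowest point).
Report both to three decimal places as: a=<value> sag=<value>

seed: a₀ = √(S³/(24(L−S))) = √(34.070³/(24·12.668)) = 11.405086
iter 1: u=1.493632  f(a)=+1.491e+00  f'(a)=-2.758e+00  a ← 11.405086 − (+1.491e+00/-2.758e+00) = 11.945473
iter 2: u=1.426063  f(a)=+1.125e-01  f'(a)=-2.356e+00  a ← 11.945473 − (+1.125e-01/-2.356e+00) = 11.993210
iter 3: u=1.420387  f(a)=+7.562e-04  f'(a)=-2.325e+00  a ← 11.993210 − (+7.562e-04/-2.325e+00) = 11.993535
iter 4: u=1.420348  f(a)=+3.468e-08  f'(a)=-2.324e+00  a ← 11.993535 − (+3.468e-08/-2.324e+00) = 11.993535
iter 5: u=1.420348  f(a)=+7.105e-15  f'(a)=-2.324e+00  a ← 11.993535 − (+7.105e-15/-2.324e+00) = 11.993535
converged: |Δa| < 1e-12 after 5 iterations
sag = a·(cosh(S/(2a)) − 1) = 11.993535·(cosh(1.420348) − 1) = 14.273460
T_max/T_min = cosh(S/(2a)) = 2.190096

a=11.994 sag=14.273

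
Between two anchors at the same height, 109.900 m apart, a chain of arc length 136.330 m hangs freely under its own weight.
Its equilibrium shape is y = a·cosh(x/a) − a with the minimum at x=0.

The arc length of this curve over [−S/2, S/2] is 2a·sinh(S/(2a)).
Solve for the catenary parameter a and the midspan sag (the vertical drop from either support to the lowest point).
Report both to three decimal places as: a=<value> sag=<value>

seed: a₀ = √(S³/(24(L−S))) = √(109.900³/(24·26.430)) = 45.744864
iter 1: u=1.201228  f(a)=+1.974e+00  f'(a)=-1.331e+00  a ← 45.744864 − (+1.974e+00/-1.331e+00) = 47.227616
iter 2: u=1.163514  f(a)=+1.000e-01  f'(a)=-1.199e+00  a ← 47.227616 − (+1.000e-01/-1.199e+00) = 47.311020
iter 3: u=1.161463  f(a)=+2.873e-04  f'(a)=-1.192e+00  a ← 47.311020 − (+2.873e-04/-1.192e+00) = 47.311261
iter 4: u=1.161457  f(a)=+2.384e-09  f'(a)=-1.192e+00  a ← 47.311261 − (+2.384e-09/-1.192e+00) = 47.311261
iter 5: u=1.161457  f(a)=-2.842e-14  f'(a)=-1.192e+00  a ← 47.311261 − (-2.842e-14/-1.192e+00) = 47.311261
converged: |Δa| < 1e-12 after 5 iterations
sag = a·(cosh(S/(2a)) − 1) = 47.311261·(cosh(1.161457) − 1) = 35.663570
T_max/T_min = cosh(S/(2a)) = 1.753807

a=47.311 sag=35.664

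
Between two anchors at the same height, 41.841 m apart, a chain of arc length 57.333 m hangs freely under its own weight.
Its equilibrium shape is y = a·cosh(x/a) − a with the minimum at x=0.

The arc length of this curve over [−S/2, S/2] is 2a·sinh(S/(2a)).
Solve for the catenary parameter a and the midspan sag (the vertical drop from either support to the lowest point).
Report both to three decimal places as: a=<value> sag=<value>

seed: a₀ = √(S³/(24(L−S))) = √(41.841³/(24·15.492)) = 14.036012
iter 1: u=1.490488  f(a)=+1.815e+00  f'(a)=-2.738e+00  a ← 14.036012 − (+1.815e+00/-2.738e+00) = 14.698695
iter 2: u=1.423290  f(a)=+1.364e-01  f'(a)=-2.341e+00  a ← 14.698695 − (+1.364e-01/-2.341e+00) = 14.756979
iter 3: u=1.417668  f(a)=+9.097e-04  f'(a)=-2.310e+00  a ← 14.756979 − (+9.097e-04/-2.310e+00) = 14.757373
iter 4: u=1.417630  f(a)=+4.104e-08  f'(a)=-2.309e+00  a ← 14.757373 − (+4.104e-08/-2.309e+00) = 14.757373
iter 5: u=1.417630  f(a)=+7.105e-15  f'(a)=-2.309e+00  a ← 14.757373 − (+7.105e-15/-2.309e+00) = 14.757373
converged: |Δa| < 1e-12 after 5 iterations
sag = a·(cosh(S/(2a)) − 1) = 14.757373·(cosh(1.417630) − 1) = 17.484654
T_max/T_min = cosh(S/(2a)) = 2.184808

a=14.757 sag=17.485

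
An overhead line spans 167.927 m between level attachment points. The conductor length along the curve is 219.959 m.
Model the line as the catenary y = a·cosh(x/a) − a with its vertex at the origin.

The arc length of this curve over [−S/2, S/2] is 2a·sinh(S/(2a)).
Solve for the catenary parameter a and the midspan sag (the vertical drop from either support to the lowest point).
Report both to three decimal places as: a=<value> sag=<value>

a=64.260 sag=63.117

seed: a₀ = √(S³/(24(L−S))) = √(167.927³/(24·52.032)) = 61.580032
iter 1: u=1.363486  f(a)=+5.056e+00  f'(a)=-2.026e+00  a ← 61.580032 − (+5.056e+00/-2.026e+00) = 64.076172
iter 2: u=1.310370  f(a)=+3.237e-01  f'(a)=-1.774e+00  a ← 64.076172 − (+3.237e-01/-1.774e+00) = 64.258651
iter 3: u=1.306649  f(a)=+1.527e-03  f'(a)=-1.757e+00  a ← 64.258651 − (+1.527e-03/-1.757e+00) = 64.259520
iter 4: u=1.306631  f(a)=+3.435e-08  f'(a)=-1.757e+00  a ← 64.259520 − (+3.435e-08/-1.757e+00) = 64.259520
iter 5: u=1.306631  f(a)=-5.684e-14  f'(a)=-1.757e+00  a ← 64.259520 − (-5.684e-14/-1.757e+00) = 64.259520
converged: |Δa| < 1e-12 after 5 iterations
sag = a·(cosh(S/(2a)) − 1) = 64.259520·(cosh(1.306631) − 1) = 63.116994
T_max/T_min = cosh(S/(2a)) = 1.982220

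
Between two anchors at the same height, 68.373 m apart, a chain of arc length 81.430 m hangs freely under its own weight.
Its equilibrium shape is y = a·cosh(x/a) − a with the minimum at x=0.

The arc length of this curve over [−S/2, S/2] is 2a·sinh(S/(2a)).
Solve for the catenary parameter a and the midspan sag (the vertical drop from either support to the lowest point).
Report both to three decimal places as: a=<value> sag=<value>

a=32.815 sag=19.478

seed: a₀ = √(S³/(24(L−S))) = √(68.373³/(24·13.057)) = 31.937405
iter 1: u=1.070422  f(a)=+7.688e-01  f'(a)=-9.153e-01  a ← 31.937405 − (+7.688e-01/-9.153e-01) = 32.777350
iter 2: u=1.042992  f(a)=+3.137e-02  f'(a)=-8.419e-01  a ← 32.777350 − (+3.137e-02/-8.419e-01) = 32.814612
iter 3: u=1.041807  f(a)=+5.717e-05  f'(a)=-8.389e-01  a ← 32.814612 − (+5.717e-05/-8.389e-01) = 32.814680
iter 4: u=1.041805  f(a)=+1.906e-10  f'(a)=-8.389e-01  a ← 32.814680 − (+1.906e-10/-8.389e-01) = 32.814680
iter 5: u=1.041805  f(a)=+0.000e+00  f'(a)=-8.389e-01  a ← 32.814680 − (+0.000e+00/-8.389e-01) = 32.814680
converged: |Δa| < 1e-12 after 5 iterations
sag = a·(cosh(S/(2a)) − 1) = 32.814680·(cosh(1.041805) − 1) = 19.477905
T_max/T_min = cosh(S/(2a)) = 1.593573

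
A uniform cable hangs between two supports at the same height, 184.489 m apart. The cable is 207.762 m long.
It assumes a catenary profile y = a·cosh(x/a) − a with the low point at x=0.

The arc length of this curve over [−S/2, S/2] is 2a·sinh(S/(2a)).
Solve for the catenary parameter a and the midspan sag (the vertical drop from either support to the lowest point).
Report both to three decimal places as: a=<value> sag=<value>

seed: a₀ = √(S³/(24(L−S))) = √(184.489³/(24·23.273)) = 106.028815
iter 1: u=0.869995  f(a)=+8.968e-01  f'(a)=-4.731e-01  a ← 106.028815 − (+8.968e-01/-4.731e-01) = 107.924262
iter 2: u=0.854715  f(a)=+2.461e-02  f'(a)=-4.475e-01  a ← 107.924262 − (+2.461e-02/-4.475e-01) = 107.979265
iter 3: u=0.854280  f(a)=+1.970e-05  f'(a)=-4.468e-01  a ← 107.979265 − (+1.970e-05/-4.468e-01) = 107.979309
iter 4: u=0.854279  f(a)=+1.262e-11  f'(a)=-4.468e-01  a ← 107.979309 − (+1.262e-11/-4.468e-01) = 107.979309
converged: |Δa| < 1e-12 after 4 iterations
sag = a·(cosh(S/(2a)) − 1) = 107.979309·(cosh(0.854279) − 1) = 41.856579
T_max/T_min = cosh(S/(2a)) = 1.387635

a=107.979 sag=41.857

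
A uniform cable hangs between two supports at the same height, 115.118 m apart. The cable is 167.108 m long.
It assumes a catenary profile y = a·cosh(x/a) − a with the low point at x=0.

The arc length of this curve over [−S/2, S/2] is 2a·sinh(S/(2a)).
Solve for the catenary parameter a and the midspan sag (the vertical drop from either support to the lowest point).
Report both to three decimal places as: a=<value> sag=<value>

seed: a₀ = √(S³/(24(L−S))) = √(115.118³/(24·51.990)) = 34.966271
iter 1: u=1.646129  f(a)=+7.516e+00  f'(a)=-3.862e+00  a ← 34.966271 − (+7.516e+00/-3.862e+00) = 36.912634
iter 2: u=1.559331  f(a)=+6.732e-01  f'(a)=-3.198e+00  a ← 36.912634 − (+6.732e-01/-3.198e+00) = 37.123135
iter 3: u=1.550489  f(a)=+6.575e-03  f'(a)=-3.136e+00  a ← 37.123135 − (+6.575e-03/-3.136e+00) = 37.125231
iter 4: u=1.550401  f(a)=+6.406e-07  f'(a)=-3.135e+00  a ← 37.125231 − (+6.406e-07/-3.135e+00) = 37.125231
iter 5: u=1.550401  f(a)=+2.842e-14  f'(a)=-3.135e+00  a ← 37.125231 − (+2.842e-14/-3.135e+00) = 37.125231
converged: |Δa| < 1e-12 after 5 iterations
sag = a·(cosh(S/(2a)) − 1) = 37.125231·(cosh(1.550401) − 1) = 54.305364
T_max/T_min = cosh(S/(2a)) = 2.462762

a=37.125 sag=54.305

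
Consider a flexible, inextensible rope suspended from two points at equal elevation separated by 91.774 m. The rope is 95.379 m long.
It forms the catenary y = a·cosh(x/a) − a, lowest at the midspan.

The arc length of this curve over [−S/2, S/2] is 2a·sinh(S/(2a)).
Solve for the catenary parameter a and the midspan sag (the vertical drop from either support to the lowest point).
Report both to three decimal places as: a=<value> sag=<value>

seed: a₀ = √(S³/(24(L−S))) = √(91.774³/(24·3.605)) = 94.519461
iter 1: u=0.485477  f(a)=+4.272e-02  f'(a)=-7.809e-02  a ← 94.519461 − (+4.272e-02/-7.809e-02) = 95.066521
iter 2: u=0.482683  f(a)=+3.737e-04  f'(a)=-7.673e-02  a ← 95.066521 − (+3.737e-04/-7.673e-02) = 95.071391
iter 3: u=0.482658  f(a)=+2.916e-08  f'(a)=-7.672e-02  a ← 95.071391 − (+2.916e-08/-7.672e-02) = 95.071392
iter 4: u=0.482658  f(a)=+0.000e+00  f'(a)=-7.672e-02  a ← 95.071392 − (+0.000e+00/-7.672e-02) = 95.071392
converged: |Δa| < 1e-12 after 4 iterations
sag = a·(cosh(S/(2a)) − 1) = 95.071392·(cosh(0.482658) − 1) = 11.290528
T_max/T_min = cosh(S/(2a)) = 1.118758

a=95.071 sag=11.291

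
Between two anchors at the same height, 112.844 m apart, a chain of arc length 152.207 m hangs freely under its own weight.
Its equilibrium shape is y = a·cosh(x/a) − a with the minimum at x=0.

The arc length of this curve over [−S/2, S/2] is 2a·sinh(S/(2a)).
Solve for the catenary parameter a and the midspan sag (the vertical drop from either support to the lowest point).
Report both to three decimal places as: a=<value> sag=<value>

seed: a₀ = √(S³/(24(L−S))) = √(112.844³/(24·39.363)) = 39.000304
iter 1: u=1.446707  f(a)=+4.331e+00  f'(a)=-2.474e+00  a ← 39.000304 − (+4.331e+00/-2.474e+00) = 40.750812
iter 2: u=1.384561  f(a)=+3.086e-01  f'(a)=-2.133e+00  a ← 40.750812 − (+3.086e-01/-2.133e+00) = 40.895524
iter 3: u=1.379662  f(a)=+1.834e-03  f'(a)=-2.107e+00  a ← 40.895524 − (+1.834e-03/-2.107e+00) = 40.896394
iter 4: u=1.379633  f(a)=+6.556e-08  f'(a)=-2.107e+00  a ← 40.896394 − (+6.556e-08/-2.107e+00) = 40.896394
iter 5: u=1.379633  f(a)=+0.000e+00  f'(a)=-2.107e+00  a ← 40.896394 − (+0.000e+00/-2.107e+00) = 40.896394
converged: |Δa| < 1e-12 after 5 iterations
sag = a·(cosh(S/(2a)) − 1) = 40.896394·(cosh(1.379633) − 1) = 45.499542
T_max/T_min = cosh(S/(2a)) = 2.112556

a=40.896 sag=45.500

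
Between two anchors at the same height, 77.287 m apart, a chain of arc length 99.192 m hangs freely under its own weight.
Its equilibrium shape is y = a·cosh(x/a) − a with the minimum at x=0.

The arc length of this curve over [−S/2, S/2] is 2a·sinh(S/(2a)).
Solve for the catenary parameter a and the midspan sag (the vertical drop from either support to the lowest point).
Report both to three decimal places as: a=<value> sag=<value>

seed: a₀ = √(S³/(24(L−S))) = √(77.287³/(24·21.905)) = 29.633464
iter 1: u=1.304049  f(a)=+1.940e+00  f'(a)=-1.746e+00  a ← 29.633464 − (+1.940e+00/-1.746e+00) = 30.744706
iter 2: u=1.256916  f(a)=+1.144e-01  f'(a)=-1.545e+00  a ← 30.744706 − (+1.144e-01/-1.545e+00) = 30.818777
iter 3: u=1.253895  f(a)=+4.537e-04  f'(a)=-1.533e+00  a ← 30.818777 − (+4.537e-04/-1.533e+00) = 30.819073
iter 4: u=1.253883  f(a)=+7.192e-09  f'(a)=-1.533e+00  a ← 30.819073 − (+7.192e-09/-1.533e+00) = 30.819073
iter 5: u=1.253883  f(a)=-1.421e-14  f'(a)=-1.533e+00  a ← 30.819073 − (-1.421e-14/-1.533e+00) = 30.819073
converged: |Δa| < 1e-12 after 5 iterations
sag = a·(cosh(S/(2a)) − 1) = 30.819073·(cosh(1.253883) − 1) = 27.572523
T_max/T_min = cosh(S/(2a)) = 1.894658

a=30.819 sag=27.573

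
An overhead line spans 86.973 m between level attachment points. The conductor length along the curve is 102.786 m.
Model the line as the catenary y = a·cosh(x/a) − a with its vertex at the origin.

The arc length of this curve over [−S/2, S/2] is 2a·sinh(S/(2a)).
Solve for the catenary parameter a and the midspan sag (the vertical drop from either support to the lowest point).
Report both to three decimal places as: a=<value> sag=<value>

seed: a₀ = √(S³/(24(L−S))) = √(86.973³/(24·15.813)) = 41.635513
iter 1: u=1.044457  f(a)=+8.853e-01  f'(a)=-8.457e-01  a ← 41.635513 − (+8.853e-01/-8.457e-01) = 42.682227
iter 2: u=1.018843  f(a)=+3.448e-02  f'(a)=-7.810e-01  a ← 42.682227 − (+3.448e-02/-7.810e-01) = 42.726377
iter 3: u=1.017790  f(a)=+5.701e-05  f'(a)=-7.784e-01  a ← 42.726377 − (+5.701e-05/-7.784e-01) = 42.726450
iter 4: u=1.017789  f(a)=+1.564e-10  f'(a)=-7.784e-01  a ← 42.726450 − (+1.564e-10/-7.784e-01) = 42.726450
iter 5: u=1.017789  f(a)=+0.000e+00  f'(a)=-7.784e-01  a ← 42.726450 − (+0.000e+00/-7.784e-01) = 42.726450
converged: |Δa| < 1e-12 after 5 iterations
sag = a·(cosh(S/(2a)) − 1) = 42.726450·(cosh(1.017789) − 1) = 24.107598
T_max/T_min = cosh(S/(2a)) = 1.564231

a=42.726 sag=24.108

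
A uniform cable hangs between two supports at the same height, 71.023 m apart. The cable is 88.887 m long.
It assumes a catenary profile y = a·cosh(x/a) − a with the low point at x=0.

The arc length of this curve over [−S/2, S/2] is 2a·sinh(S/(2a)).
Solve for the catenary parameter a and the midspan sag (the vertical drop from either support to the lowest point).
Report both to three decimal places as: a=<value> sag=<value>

a=29.940 sag=23.648

seed: a₀ = √(S³/(24(L−S))) = √(71.023³/(24·17.864)) = 28.907035
iter 1: u=1.228473  f(a)=+1.397e+00  f'(a)=-1.433e+00  a ← 28.907035 − (+1.397e+00/-1.433e+00) = 29.882333
iter 2: u=1.188378  f(a)=+7.384e-02  f'(a)=-1.285e+00  a ← 29.882333 − (+7.384e-02/-1.285e+00) = 29.939793
iter 3: u=1.186097  f(a)=+2.316e-04  f'(a)=-1.277e+00  a ← 29.939793 − (+2.316e-04/-1.277e+00) = 29.939974
iter 4: u=1.186090  f(a)=+2.294e-09  f'(a)=-1.277e+00  a ← 29.939974 − (+2.294e-09/-1.277e+00) = 29.939974
iter 5: u=1.186090  f(a)=-1.421e-14  f'(a)=-1.277e+00  a ← 29.939974 − (-1.421e-14/-1.277e+00) = 29.939974
converged: |Δa| < 1e-12 after 5 iterations
sag = a·(cosh(S/(2a)) − 1) = 29.939974·(cosh(1.186090) − 1) = 23.647587
T_max/T_min = cosh(S/(2a)) = 1.789833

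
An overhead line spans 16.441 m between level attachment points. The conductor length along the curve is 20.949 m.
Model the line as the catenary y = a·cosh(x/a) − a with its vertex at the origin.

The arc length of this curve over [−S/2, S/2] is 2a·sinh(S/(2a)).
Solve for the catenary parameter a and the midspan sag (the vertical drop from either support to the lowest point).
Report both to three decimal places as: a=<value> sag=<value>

seed: a₀ = √(S³/(24(L−S))) = √(16.441³/(24·4.508)) = 6.409066
iter 1: u=1.282636  f(a)=+3.857e-01  f'(a)=-1.652e+00  a ← 6.409066 − (+3.857e-01/-1.652e+00) = 6.642499
iter 2: u=1.237561  f(a)=+2.207e-02  f'(a)=-1.468e+00  a ← 6.642499 − (+2.207e-02/-1.468e+00) = 6.657535
iter 3: u=1.234766  f(a)=+8.201e-05  f'(a)=-1.457e+00  a ← 6.657535 − (+8.201e-05/-1.457e+00) = 6.657591
iter 4: u=1.234756  f(a)=+1.141e-09  f'(a)=-1.457e+00  a ← 6.657591 − (+1.141e-09/-1.457e+00) = 6.657591
iter 5: u=1.234756  f(a)=+3.553e-15  f'(a)=-1.457e+00  a ← 6.657591 − (+3.553e-15/-1.457e+00) = 6.657591
converged: |Δa| < 1e-12 after 5 iterations
sag = a·(cosh(S/(2a)) − 1) = 6.657591·(cosh(1.234756) − 1) = 5.753641
T_max/T_min = cosh(S/(2a)) = 1.864223

a=6.658 sag=5.754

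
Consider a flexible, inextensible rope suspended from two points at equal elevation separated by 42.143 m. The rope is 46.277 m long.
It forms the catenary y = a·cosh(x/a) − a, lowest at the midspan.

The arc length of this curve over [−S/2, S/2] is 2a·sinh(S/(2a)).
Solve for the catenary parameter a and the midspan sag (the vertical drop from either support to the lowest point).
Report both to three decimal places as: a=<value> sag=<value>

a=27.861 sag=8.355

seed: a₀ = √(S³/(24(L−S))) = √(42.143³/(24·4.134)) = 27.466120
iter 1: u=0.767182  f(a)=+1.234e-01  f'(a)=-3.191e-01  a ← 27.466120 − (+1.234e-01/-3.191e-01) = 27.852733
iter 2: u=0.756533  f(a)=+2.653e-03  f'(a)=-3.055e-01  a ← 27.852733 − (+2.653e-03/-3.055e-01) = 27.861418
iter 3: u=0.756297  f(a)=+1.287e-06  f'(a)=-3.052e-01  a ← 27.861418 − (+1.287e-06/-3.052e-01) = 27.861422
iter 4: u=0.756297  f(a)=+2.984e-13  f'(a)=-3.052e-01  a ← 27.861422 − (+2.984e-13/-3.052e-01) = 27.861422
converged: |Δa| < 1e-12 after 4 iterations
sag = a·(cosh(S/(2a)) − 1) = 27.861422·(cosh(0.756297) − 1) = 8.355273
T_max/T_min = cosh(S/(2a)) = 1.299887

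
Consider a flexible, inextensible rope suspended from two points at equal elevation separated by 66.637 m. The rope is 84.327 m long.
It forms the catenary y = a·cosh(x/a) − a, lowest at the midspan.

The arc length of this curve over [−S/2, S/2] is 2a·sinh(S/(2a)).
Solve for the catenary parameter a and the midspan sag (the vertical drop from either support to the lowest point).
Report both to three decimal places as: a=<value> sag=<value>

a=27.393 sag=22.888

seed: a₀ = √(S³/(24(L−S))) = √(66.637³/(24·17.690)) = 26.399981
iter 1: u=1.262065  f(a)=+1.463e+00  f'(a)=-1.566e+00  a ← 26.399981 − (+1.463e+00/-1.566e+00) = 27.334435
iter 2: u=1.218920  f(a)=+8.129e-02  f'(a)=-1.397e+00  a ← 27.334435 − (+8.129e-02/-1.397e+00) = 27.392645
iter 3: u=1.216330  f(a)=+2.835e-04  f'(a)=-1.387e+00  a ← 27.392645 − (+2.835e-04/-1.387e+00) = 27.392849
iter 4: u=1.216321  f(a)=+3.473e-09  f'(a)=-1.387e+00  a ← 27.392849 − (+3.473e-09/-1.387e+00) = 27.392849
iter 5: u=1.216321  f(a)=+0.000e+00  f'(a)=-1.387e+00  a ← 27.392849 − (+0.000e+00/-1.387e+00) = 27.392849
converged: |Δa| < 1e-12 after 5 iterations
sag = a·(cosh(S/(2a)) − 1) = 27.392849·(cosh(1.216321) − 1) = 22.887653
T_max/T_min = cosh(S/(2a)) = 1.835534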